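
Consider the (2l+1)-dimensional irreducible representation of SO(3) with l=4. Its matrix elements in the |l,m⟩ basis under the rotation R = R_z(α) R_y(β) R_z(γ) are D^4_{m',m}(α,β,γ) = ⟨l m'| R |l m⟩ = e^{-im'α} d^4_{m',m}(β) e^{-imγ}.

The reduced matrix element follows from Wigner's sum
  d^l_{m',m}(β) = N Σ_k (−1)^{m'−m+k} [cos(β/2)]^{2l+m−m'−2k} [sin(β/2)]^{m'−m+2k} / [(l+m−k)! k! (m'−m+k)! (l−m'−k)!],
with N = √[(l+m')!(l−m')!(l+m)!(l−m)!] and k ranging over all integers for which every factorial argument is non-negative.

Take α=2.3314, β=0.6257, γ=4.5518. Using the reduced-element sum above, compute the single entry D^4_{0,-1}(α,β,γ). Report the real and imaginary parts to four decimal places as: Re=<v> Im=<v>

Re=0.0678 Im=0.4189

First d^4_{0,-1}(β=0.6257), then the phase factors e^{-i(0)α} and e^{-i(-1)γ}:
c=cos(0.6257/2)=0.951460, s=sin(0.6257/2)=0.307772; N=√[24·24·6·120]=643.987578
k: max(0,(-1)−(0))=0 … min(4+(-1),4−(0))=3
  k=0: (−1)^1·643.9876/(144)·0.9515^7·0.3078^1 = -0.971579
  k=1: (−1)^2·643.9876/(24)·0.9515^5·0.3078^3 = +0.609965
  k=2: (−1)^3·643.9876/(24)·0.9515^3·0.3078^5 = -0.063823
  k=3: (−1)^4·643.9876/(144)·0.9515^1·0.3078^7 = +0.001113
d^4_{0,-1}(0.6257) = -0.971579 +0.609965 -0.063823 +0.001113 = -0.424324
Phases: e^{-i·(0)·2.3314}=+1.000000+0.000000i, e^{-i·(-1)·4.5518}=-0.159900-0.987133i ⇒ D=+0.067849+0.418865i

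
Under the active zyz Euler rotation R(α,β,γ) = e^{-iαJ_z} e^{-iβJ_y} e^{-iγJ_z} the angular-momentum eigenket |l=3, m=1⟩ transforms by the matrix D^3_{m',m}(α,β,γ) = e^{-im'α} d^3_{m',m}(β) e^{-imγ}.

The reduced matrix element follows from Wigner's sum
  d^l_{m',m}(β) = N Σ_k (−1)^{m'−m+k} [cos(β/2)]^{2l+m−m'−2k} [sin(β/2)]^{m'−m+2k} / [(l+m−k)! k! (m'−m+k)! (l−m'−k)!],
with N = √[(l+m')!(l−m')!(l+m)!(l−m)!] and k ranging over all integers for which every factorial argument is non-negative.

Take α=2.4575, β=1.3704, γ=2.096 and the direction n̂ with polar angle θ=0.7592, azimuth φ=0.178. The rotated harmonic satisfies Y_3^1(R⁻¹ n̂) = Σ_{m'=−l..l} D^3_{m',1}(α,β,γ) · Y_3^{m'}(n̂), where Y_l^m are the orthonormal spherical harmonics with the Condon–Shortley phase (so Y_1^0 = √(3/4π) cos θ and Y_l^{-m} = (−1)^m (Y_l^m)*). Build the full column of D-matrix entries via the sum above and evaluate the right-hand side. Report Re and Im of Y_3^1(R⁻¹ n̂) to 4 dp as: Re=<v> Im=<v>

Re=-0.0093 Im=0.1745

Need the full column D^3_{m',1} for m'=−3..3 at α=2.4575, β=1.3704, γ=2.096.
cos(β/2)=0.774292, sin(β/2)=0.632828
d^3_{-3,1}: single k=4 term ⇒ +0.372390;  D = +0.199104-0.314694i
d^3_{-2,1}: k∈[3..4] ⇒ +0.744050 -0.248504 = +0.495546;  D = -0.469984+0.157101i
d^3_{-1,1}: k∈[2..4] ⇒ +0.863660 -0.769206 +0.064226 = +0.158680;  D = +0.148424+0.056122i
d^3_{0,1}: k∈[1..3] ⇒ +0.610101 -1.222598 +0.272222 = -0.340276;  D = +0.170610+0.294414i
d^3_{1,1}: k∈[0..2] ⇒ +0.215492 -1.151546 +0.576904 = -0.359150;  D = +0.056825-0.354626i
d^3_{2,1}: k∈[0..1] ⇒ -0.556943 +0.744050 = +0.187107;  D = +0.139699-0.124471i
d^3_{3,1}: single k=0 term ⇒ +0.557490;  D = -0.556957+0.024367i
Y_3^{m'}(θ=0.7592,φ=0.178) and Σ D·Y over m':
  (+0.1991-0.3147i)·(+0.1171-0.0693i)  (-0.4700+0.1571i)·(+0.3292-0.1224i)  (+0.1484+0.0561i)·(+0.3571-0.0642i)  (+0.1706+0.2944i)·(-0.0999+0.0000i)  (+0.0568-0.3546i)·(-0.3571-0.0642i)  (+0.1397-0.1245i)·(+0.3292+0.1224i)  (-0.5570+0.0244i)·(-0.1171-0.0693i)
Y_3^1(R⁻¹ n̂) = -0.009332+0.174524i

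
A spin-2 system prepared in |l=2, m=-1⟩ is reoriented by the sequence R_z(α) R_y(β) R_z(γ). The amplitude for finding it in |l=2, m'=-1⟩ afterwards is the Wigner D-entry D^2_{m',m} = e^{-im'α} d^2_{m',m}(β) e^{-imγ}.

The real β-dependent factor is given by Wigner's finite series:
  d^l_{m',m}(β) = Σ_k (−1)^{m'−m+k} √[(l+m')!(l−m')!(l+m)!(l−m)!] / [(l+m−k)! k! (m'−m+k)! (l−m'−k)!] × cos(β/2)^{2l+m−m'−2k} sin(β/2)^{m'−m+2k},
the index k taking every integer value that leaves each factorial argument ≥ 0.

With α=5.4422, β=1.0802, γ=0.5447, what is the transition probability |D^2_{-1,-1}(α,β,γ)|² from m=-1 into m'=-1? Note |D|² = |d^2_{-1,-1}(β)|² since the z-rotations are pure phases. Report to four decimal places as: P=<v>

Split into d^2_{-1,-1}(β=1.0802) × two z-phases.
With c≡cos(β/2)=0.857657 and s≡sin(β/2)=0.514222, N=[1·6·1·6]^{1/2}=6.000000
Admissible k: 0..1 (factorial args all ≥0)
  k=0: (−1)^0·6.0000/(6)·0.8577^4·0.5142^0 = +0.541072
  k=1: (−1)^1·6.0000/(2)·0.8577^2·0.5142^2 = -0.583512
d^2_{-1,-1}(1.0802) = +0.541072 -0.583512 = -0.042440
|D^2_{-1,-1}|² = |d^2_{-1,-1}(β)|² = (-0.042440)² = 0.001801 (the z-rotation phases have unit modulus)

P=0.0018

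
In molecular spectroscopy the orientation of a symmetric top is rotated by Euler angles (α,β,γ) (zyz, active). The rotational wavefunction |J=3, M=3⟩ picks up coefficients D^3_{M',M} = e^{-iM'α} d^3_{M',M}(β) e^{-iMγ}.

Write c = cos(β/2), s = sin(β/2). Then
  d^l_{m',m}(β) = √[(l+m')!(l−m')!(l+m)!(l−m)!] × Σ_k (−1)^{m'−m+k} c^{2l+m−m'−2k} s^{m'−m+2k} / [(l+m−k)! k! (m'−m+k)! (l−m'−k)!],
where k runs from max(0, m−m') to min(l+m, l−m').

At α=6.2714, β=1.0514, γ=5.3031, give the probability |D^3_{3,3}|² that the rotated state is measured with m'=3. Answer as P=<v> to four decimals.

Split into d^3_{3,3}(β=1.0514) × two z-phases.
With c≡cos(β/2)=0.864973 and s≡sin(β/2)=0.501819, N=[720·1·720·1]^{1/2}=720.000000
k: max(0,(3)−(3))=0 … min(3+(3),3−(3))=0
  k=0: (−1)^0·720.0000/(720)·0.8650^6·0.5018^0 = +0.418808
d^3_{3,3}(1.0514) = +0.418808
|D^3_{3,3}|² = |d^3_{3,3}(β)|² = (+0.418808)² = 0.175400 (the z-rotation phases have unit modulus)

P=0.1754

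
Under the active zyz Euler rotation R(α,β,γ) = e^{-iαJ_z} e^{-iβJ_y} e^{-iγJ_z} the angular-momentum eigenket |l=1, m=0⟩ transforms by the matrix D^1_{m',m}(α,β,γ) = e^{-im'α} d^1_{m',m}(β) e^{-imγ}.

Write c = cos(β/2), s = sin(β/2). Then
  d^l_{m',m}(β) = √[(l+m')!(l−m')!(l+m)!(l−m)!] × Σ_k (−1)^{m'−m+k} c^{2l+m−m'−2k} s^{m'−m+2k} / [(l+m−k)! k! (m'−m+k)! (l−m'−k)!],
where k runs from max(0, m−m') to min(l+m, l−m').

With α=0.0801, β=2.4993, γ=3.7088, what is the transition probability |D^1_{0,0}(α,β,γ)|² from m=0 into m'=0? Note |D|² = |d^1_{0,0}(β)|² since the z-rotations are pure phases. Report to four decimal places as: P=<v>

P=0.6412

Split into d^1_{0,0}(β=2.4993) × two z-phases.
Half-angle: c=0.315654, s=0.948874. N=√(1·1·1·1)=1.000000
k∈{0,1} keeps every argument non-negative
  k=0: (−1)^0·1.0000/(1)·0.3157^2·0.9489^0 = +0.099638
  k=1: (−1)^1·1.0000/(1)·0.3157^0·0.9489^2 = -0.900362
d^1_{0,0}(2.4993) = +0.099638 -0.900362 = -0.800724
|D^1_{0,0}|² = |d^1_{0,0}(β)|² = (-0.800724)² = 0.641160 (the z-rotation phases have unit modulus)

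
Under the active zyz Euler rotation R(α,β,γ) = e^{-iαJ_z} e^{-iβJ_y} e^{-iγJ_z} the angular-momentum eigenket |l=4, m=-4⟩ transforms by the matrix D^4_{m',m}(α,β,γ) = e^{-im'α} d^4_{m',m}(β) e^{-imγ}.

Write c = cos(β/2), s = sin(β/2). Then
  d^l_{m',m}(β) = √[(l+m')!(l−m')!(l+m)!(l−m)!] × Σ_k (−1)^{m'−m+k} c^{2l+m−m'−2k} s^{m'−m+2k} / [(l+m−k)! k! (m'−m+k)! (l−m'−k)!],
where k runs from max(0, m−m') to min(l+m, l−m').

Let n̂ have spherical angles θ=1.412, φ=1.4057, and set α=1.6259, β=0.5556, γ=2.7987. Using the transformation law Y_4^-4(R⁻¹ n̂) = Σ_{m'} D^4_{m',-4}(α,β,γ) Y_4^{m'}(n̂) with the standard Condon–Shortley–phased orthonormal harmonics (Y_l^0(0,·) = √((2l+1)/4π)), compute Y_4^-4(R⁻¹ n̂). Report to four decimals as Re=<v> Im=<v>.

Need the full column D^4_{m',-4} for m'=−4..4 at α=1.6259, β=0.5556, γ=2.7987.
cos(β/2)=0.961661, sin(β/2)=0.274241
d^4_{-4,-4}: single k=0 term ⇒ +0.731436;  D = +0.298011-0.667973i
d^4_{-3,-4}: single k=0 term ⇒ -0.589972;  D = +0.551204+0.210335i
d^4_{-2,-4}: single k=0 term ⇒ +0.314757;  D = -0.095849+0.299808i
d^4_{-1,-4}: single k=0 term ⇒ -0.126940;  D = -0.122857-0.031938i
d^4_{0,-4}: single k=0 term ⇒ +0.040473;  D = +0.008010-0.039672i
d^4_{1,-4}: single k=0 term ⇒ -0.010323;  D = +0.010216+0.001483i
d^4_{2,-4}: single k=0 term ⇒ +0.002082;  D = -0.000185+0.002073i
d^4_{3,-4}: single k=0 term ⇒ -0.000317;  D = -0.000317-0.000011i
d^4_{4,-4}: single k=0 term ⇒ +0.000032;  D = -0.000001-0.000032i
Y_4^{m'}(θ=1.412,φ=1.4057) and Σ D·Y over m':
  (+0.2980-0.6680i)·(+0.3322+0.2581i)  (+0.5512+0.2103i)·(-0.0906+0.1677i)  (-0.0958+0.2998i)·(+0.2545+0.0872i)  (-0.1229-0.0319i)·(-0.0343+0.2058i)  (+0.0080-0.0397i)·(+0.2403+0.0000i)  (+0.0102+0.0015i)·(+0.0343+0.2058i)  (-0.0002+0.0021i)·(+0.2545-0.0872i)  (-0.0003-0.0000i)·(+0.0906+0.1677i)  (-0.0000-0.0000i)·(+0.3322-0.2581i)
Y_4^-4(R⁻¹ n̂) = +0.148503-0.034804i

Re=0.1485 Im=-0.0348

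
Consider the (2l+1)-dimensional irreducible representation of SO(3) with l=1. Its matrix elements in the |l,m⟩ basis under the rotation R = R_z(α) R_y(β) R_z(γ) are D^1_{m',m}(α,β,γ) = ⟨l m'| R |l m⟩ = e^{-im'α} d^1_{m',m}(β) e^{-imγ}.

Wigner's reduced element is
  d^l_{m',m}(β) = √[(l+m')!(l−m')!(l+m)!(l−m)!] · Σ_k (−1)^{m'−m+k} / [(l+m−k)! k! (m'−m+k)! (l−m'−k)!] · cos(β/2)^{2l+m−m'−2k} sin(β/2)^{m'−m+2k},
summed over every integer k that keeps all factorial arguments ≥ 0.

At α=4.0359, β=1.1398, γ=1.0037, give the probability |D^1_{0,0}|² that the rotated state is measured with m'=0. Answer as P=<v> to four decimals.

First d^1_{0,0}(β=1.1398), then the phase factors e^{-i(0)α} and e^{-i(0)γ}:
Half-angle: c=0.841955, s=0.539548. N=√(1·1·1·1)=1.000000
k: max(0,(0)−(0))=0 … min(1+(0),1−(0))=1
  k=0: (−1)^0·1.0000/(1)·0.8420^2·0.5395^0 = +0.708888
  k=1: (−1)^1·1.0000/(1)·0.8420^0·0.5395^2 = -0.291112
d^1_{0,0}(1.1398) = +0.708888 -0.291112 = +0.417776
|D^1_{0,0}|² = |d^1_{0,0}(β)|² = (+0.417776)² = 0.174537 (the z-rotation phases have unit modulus)

P=0.1745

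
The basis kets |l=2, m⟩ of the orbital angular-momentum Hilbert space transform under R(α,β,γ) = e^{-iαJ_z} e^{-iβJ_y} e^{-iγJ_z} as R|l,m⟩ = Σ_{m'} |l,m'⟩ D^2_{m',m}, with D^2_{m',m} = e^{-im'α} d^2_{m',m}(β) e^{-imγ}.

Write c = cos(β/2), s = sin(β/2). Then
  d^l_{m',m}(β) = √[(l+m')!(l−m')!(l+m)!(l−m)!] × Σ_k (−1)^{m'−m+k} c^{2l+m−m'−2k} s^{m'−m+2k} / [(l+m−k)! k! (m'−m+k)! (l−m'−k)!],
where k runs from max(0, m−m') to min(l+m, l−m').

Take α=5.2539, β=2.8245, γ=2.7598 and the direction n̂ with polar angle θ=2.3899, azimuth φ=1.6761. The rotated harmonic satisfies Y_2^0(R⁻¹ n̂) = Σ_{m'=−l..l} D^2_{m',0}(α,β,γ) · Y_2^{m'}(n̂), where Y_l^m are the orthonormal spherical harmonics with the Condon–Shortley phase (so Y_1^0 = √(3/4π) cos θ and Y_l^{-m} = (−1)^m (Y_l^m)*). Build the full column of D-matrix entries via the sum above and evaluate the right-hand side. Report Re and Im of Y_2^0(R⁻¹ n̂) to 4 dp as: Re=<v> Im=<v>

Re=-0.0778 Im=0.0000

Need the full column D^2_{m',0} for m'=−2..2 at α=5.2539, β=2.8245, γ=2.7598.
cos(β/2)=0.157883, sin(β/2)=0.987458
d^2_{-2,0}: single k=2 term ⇒ +0.059536;  D = -0.027902-0.052593i
d^2_{-1,0}: k∈[1..2] ⇒ +0.009519 -0.372363 = -0.362844;  D = -0.187021+0.310932i
d^2_{0,0}: k∈[0..2] ⇒ +0.000621 -0.097223 +0.950767 = +0.854166;  D = +0.854166+0.000000i
d^2_{1,0}: k∈[0..1] ⇒ -0.009519 +0.372363 = +0.362844;  D = +0.187021+0.310932i
d^2_{2,0}: single k=0 term ⇒ +0.059536;  D = -0.027902+0.052593i
Y_2^{m'}(θ=2.3899,φ=1.6761) and Σ D·Y over m':
  (-0.0279-0.0526i)·(-0.1761+0.0377i)  (-0.1870+0.3109i)·(+0.0405+0.3833i)  (+0.8542+0.0000i)·(+0.1896+0.0000i)  (+0.1870+0.3109i)·(-0.0405+0.3833i)  (-0.0279+0.0526i)·(-0.1761-0.0377i)
Y_2^0(R⁻¹ n̂) = -0.077780+0.000000i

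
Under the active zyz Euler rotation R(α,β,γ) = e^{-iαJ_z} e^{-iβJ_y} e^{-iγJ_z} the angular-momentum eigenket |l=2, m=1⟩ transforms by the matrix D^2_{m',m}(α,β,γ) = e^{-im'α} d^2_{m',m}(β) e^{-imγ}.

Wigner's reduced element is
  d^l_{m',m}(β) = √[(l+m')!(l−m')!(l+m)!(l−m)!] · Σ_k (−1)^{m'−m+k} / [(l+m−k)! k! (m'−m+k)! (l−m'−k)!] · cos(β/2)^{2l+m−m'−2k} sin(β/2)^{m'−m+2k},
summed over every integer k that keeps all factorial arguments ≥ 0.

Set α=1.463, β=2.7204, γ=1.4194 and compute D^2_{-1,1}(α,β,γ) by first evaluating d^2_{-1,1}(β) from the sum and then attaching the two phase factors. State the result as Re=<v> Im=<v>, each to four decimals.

D^2_{-1,1}(1.463,2.7204,1.4194) = e^{-i·-1·1.463}·d^2_{-1,1}(2.7204)·e^{-i·1·1.4194}. Compute d first:
c=cos(2.7204/2)=0.209043, s=sin(2.7204/2)=0.977906; N=√[1·6·6·1]=6.000000
k: max(0,(1)−(-1))=2 … min(2+(1),2−(-1))=3
  k=2: (−1)^0·6.0000/(2)·0.2090^2·0.9779^2 = +0.125368
  k=3: (−1)^1·6.0000/(6)·0.2090^0·0.9779^4 = -0.914512
d^2_{-1,1}(2.7204) = +0.125368 -0.914512 = -0.789143
Phases: e^{-i·(-1)·1.463}=+0.107588+0.994196i, e^{-i·(1)·1.4194}=+0.150819-0.988561i ⇒ D=-0.788393-0.034396i

Re=-0.7884 Im=-0.0344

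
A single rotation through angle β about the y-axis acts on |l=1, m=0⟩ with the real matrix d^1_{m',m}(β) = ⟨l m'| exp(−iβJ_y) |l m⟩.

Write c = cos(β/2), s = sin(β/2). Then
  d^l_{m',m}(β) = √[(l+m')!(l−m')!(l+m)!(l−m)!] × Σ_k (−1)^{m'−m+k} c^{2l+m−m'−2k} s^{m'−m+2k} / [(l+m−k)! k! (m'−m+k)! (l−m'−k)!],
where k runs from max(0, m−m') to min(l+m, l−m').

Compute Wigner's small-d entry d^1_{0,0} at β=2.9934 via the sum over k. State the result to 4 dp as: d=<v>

d=-0.9890

d^1_{0,0}(β=2.9934) via Wigner's sum:
Half-angle: c=0.074029, s=0.997256. N=√(1·1·1·1)=1.000000
k: max(0,(0)−(0))=0 … min(1+(0),1−(0))=1
  k=0: (−1)^0·1.0000/(1)·0.0740^2·0.9973^0 = +0.005480
  k=1: (−1)^1·1.0000/(1)·0.0740^0·0.9973^2 = -0.994520
d^1_{0,0}(2.9934) = +0.005480 -0.994520 = -0.989040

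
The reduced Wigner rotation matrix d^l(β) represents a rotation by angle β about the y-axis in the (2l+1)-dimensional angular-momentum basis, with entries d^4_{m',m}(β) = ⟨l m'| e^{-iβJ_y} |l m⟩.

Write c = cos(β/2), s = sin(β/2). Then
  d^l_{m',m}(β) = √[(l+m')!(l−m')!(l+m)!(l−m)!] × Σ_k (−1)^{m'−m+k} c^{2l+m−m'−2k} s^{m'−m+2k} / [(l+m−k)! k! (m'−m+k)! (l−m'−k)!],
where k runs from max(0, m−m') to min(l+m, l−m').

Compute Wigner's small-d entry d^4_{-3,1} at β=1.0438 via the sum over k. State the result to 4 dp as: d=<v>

d=0.3699

d^4_{-3,1}(β=1.0438) via Wigner's sum:
With c≡cos(β/2)=0.866874 and s≡sin(β/2)=0.498528, N=[1·5040·120·6]^{1/2}=1904.940944
k: max(0,(1)−(-3))=4 … min(4+(1),4−(-3))=5
  k=4: (−1)^0·1904.9409/(144)·0.8669^4·0.4985^4 = +0.461424
  k=5: (−1)^1·1904.9409/(240)·0.8669^2·0.4985^6 = -0.091563
d^4_{-3,1}(1.0438) = +0.461424 -0.091563 = +0.369862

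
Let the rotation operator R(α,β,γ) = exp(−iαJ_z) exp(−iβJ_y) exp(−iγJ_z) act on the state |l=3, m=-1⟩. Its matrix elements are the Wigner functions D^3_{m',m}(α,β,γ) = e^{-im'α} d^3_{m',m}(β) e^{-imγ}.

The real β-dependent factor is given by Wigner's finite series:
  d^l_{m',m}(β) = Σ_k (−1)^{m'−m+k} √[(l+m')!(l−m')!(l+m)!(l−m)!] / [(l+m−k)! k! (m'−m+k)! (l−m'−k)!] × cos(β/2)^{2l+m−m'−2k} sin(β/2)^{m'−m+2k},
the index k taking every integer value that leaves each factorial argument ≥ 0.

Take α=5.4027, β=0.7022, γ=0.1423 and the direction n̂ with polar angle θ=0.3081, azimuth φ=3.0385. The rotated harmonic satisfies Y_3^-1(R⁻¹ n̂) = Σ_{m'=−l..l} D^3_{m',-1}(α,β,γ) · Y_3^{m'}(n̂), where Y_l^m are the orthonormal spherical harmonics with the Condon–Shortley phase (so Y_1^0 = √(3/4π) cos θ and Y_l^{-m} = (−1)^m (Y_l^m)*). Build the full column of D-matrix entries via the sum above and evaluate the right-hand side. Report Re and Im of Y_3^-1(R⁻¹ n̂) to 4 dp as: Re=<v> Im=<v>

Need the full column D^3_{m',-1} for m'=−3..3 at α=5.4027, β=0.7022, γ=0.1423.
cos(β/2)=0.938995, sin(β/2)=0.343931
d^3_{-3,-1}: single k=2 term ⇒ +0.356157;  D = -0.285153-0.213391i
d^3_{-2,-1}: k∈[1..2] ⇒ +0.793940 -0.213026 = +0.580913;  D = -0.027800-0.580248i
d^3_{-1,-1}: k∈[0..2] ⇒ +0.685456 -0.735674 +0.074022 = +0.023804;  D = +0.017608-0.016019i
d^3_{0,-1}: k∈[0..2] ⇒ -0.869717 +0.350038 -0.015653 = -0.535333;  D = -0.529922-0.075921i
d^3_{1,-1}: k∈[0..2] ⇒ +0.551756 -0.098696 +0.001655 = +0.454714;  D = +0.236902+0.388127i
d^3_{2,-1}: k∈[0..1] ⇒ -0.213026 +0.014290 = -0.198737;  D = +0.064864-0.187854i
d^3_{3,-1}: single k=0 term ⇒ +0.047781;  D = -0.044755+0.016735i
Y_3^{m'}(θ=0.3081,φ=3.0385) and Σ D·Y over m':
  (-0.2852-0.2134i)·(-0.0111-0.0035i)  (-0.0278-0.5802i)·(+0.0877+0.0183i)  (+0.0176-0.0160i)·(-0.3451-0.0357i)  (-0.5299-0.0759i)·(+0.5477+0.0000i)  (+0.2369+0.3881i)·(+0.3451-0.0357i)  (+0.0649-0.1879i)·(+0.0877-0.0183i)  (-0.0448+0.0167i)·(+0.0111-0.0035i)
Y_3^-1(R⁻¹ n̂) = -0.188861+0.023495i

Re=-0.1889 Im=0.0235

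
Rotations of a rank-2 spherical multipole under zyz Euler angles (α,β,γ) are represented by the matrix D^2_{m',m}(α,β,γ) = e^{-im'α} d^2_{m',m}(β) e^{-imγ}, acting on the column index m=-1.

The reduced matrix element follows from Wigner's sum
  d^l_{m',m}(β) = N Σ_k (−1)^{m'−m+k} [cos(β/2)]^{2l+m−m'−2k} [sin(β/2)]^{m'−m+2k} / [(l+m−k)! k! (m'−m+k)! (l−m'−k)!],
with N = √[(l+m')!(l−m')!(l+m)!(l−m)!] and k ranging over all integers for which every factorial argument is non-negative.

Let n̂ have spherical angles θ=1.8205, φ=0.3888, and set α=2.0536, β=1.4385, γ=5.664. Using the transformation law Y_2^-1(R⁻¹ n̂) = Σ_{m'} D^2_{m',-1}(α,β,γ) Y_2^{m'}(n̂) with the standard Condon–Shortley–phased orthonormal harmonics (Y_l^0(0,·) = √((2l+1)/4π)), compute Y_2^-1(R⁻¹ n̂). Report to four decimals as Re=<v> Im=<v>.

Re=-0.0711 Im=-0.0617

Need the full column D^2_{m',-1} for m'=−2..2 at α=2.0536, β=1.4385, γ=5.664.
cos(β/2)=0.752300, sin(β/2)=0.658821
d^2_{-2,-1}: single k=1 term ⇒ +0.561010;  D = -0.527682-0.190482i
d^2_{-1,-1}: k∈[0..1] ⇒ +0.320305 -0.736950 = -0.416644;  D = -0.056647-0.412775i
d^2_{0,-1}: k∈[0..1] ⇒ -0.687094 +0.526949 = -0.160145;  D = -0.130415+0.092944i
d^2_{1,-1}: k∈[0..1] ⇒ +0.736950 -0.188395 = +0.548555;  D = -0.489370-0.247850i
d^2_{2,-1}: single k=0 term ⇒ -0.430252;  D = -0.006022-0.430210i
Y_2^{m'}(θ=1.8205,φ=0.3888) and Σ D·Y over m':
  (-0.5277-0.1905i)·(+0.2584-0.2544i)  (-0.0566-0.4128i)·(-0.1712+0.0701i)  (-0.1304+0.0929i)·(-0.2576+0.0000i)  (-0.4894-0.2478i)·(+0.1712+0.0701i)  (-0.0060-0.4302i)·(+0.2584+0.2544i)
Y_2^-1(R⁻¹ n̂) = -0.071089-0.061682i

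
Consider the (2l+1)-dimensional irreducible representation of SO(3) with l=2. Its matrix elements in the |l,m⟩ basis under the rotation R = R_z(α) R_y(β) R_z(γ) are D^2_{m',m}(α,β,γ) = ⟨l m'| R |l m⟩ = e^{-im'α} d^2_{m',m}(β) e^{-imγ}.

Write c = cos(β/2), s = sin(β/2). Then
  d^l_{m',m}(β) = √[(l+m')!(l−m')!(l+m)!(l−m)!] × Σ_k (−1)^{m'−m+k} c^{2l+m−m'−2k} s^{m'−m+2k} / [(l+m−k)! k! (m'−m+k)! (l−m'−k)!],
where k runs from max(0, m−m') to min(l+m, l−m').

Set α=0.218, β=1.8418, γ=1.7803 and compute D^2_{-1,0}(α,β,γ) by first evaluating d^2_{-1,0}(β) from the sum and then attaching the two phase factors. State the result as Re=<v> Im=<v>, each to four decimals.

Split into d^2_{-1,0}(β=1.8418) × two z-phases.
Half-angle: c=0.605104, s=0.796147. N=√(1·6·2·2)=4.898979
k: max(0,(0)−(-1))=1 … min(2+(0),2−(-1))=2
  k=1: (−1)^0·4.8990/(2)·0.6051^3·0.7961^1 = +0.432074
  k=2: (−1)^1·4.8990/(2)·0.6051^1·0.7961^3 = -0.747971
d^2_{-1,0}(1.8418) = +0.432074 -0.747971 = -0.315896
Attach z-rotation phases: D = e^{-i(-1)(0.218)}·(-0.315896)·e^{-i(0)(1.7803)} = -0.308420-0.068321i

Re=-0.3084 Im=-0.0683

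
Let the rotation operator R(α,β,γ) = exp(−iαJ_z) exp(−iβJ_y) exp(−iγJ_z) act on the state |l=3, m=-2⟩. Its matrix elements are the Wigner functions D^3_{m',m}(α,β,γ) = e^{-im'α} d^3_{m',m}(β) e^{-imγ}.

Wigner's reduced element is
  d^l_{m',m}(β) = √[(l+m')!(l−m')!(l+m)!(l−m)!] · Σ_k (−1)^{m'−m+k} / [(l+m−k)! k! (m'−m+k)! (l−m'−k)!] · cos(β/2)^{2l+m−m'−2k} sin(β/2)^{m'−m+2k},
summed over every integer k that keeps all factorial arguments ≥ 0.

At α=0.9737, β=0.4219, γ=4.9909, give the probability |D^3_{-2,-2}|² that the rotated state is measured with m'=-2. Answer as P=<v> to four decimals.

First d^3_{-2,-2}(β=0.4219), then the phase factors e^{-i(-2)α} and e^{-i(-2)γ}:
With c≡cos(β/2)=0.977832 and s≡sin(β/2)=0.209389, N=[1·120·1·120]^{1/2}=120.000000
Admissible k: 0..1 (factorial args all ≥0)
  k=0: (−1)^0·120.0000/(120)·0.9778^6·0.2094^0 = +0.874151
  k=1: (−1)^1·120.0000/(24)·0.9778^4·0.2094^2 = -0.200417
d^3_{-2,-2}(0.4219) = +0.874151 -0.200417 = +0.673734
|D^3_{-2,-2}|² = |d^3_{-2,-2}(β)|² = (+0.673734)² = 0.453918 (the z-rotation phases have unit modulus)

P=0.4539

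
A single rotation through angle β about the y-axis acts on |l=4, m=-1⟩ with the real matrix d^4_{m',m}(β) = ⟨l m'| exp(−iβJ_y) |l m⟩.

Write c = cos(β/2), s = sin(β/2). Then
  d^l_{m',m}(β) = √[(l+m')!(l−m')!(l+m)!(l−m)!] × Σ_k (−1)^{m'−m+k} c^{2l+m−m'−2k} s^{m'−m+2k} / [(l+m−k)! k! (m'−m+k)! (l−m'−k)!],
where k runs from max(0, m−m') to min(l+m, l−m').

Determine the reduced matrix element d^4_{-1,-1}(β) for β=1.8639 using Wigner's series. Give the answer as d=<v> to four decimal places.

d^4_{-1,-1}(β=1.8639) via Wigner's sum:
c=cos(1.8639/2)=0.596270, s=sin(1.8639/2)=0.802784; N=√[6·120·6·120]=720.000000
Admissible k: 0..3 (factorial args all ≥0)
  k=0: (−1)^0·720.0000/(720)·0.5963^8·0.8028^0 = +0.015979
  k=1: (−1)^1·720.0000/(48)·0.5963^6·0.8028^2 = -0.434455
  k=2: (−1)^2·720.0000/(24)·0.5963^4·0.8028^4 = +1.575025
  k=3: (−1)^3·720.0000/(72)·0.5963^2·0.8028^6 = -0.951652
d^4_{-1,-1}(1.8639) = +0.015979 -0.434455 +1.575025 -0.951652 = +0.204896

d=0.2049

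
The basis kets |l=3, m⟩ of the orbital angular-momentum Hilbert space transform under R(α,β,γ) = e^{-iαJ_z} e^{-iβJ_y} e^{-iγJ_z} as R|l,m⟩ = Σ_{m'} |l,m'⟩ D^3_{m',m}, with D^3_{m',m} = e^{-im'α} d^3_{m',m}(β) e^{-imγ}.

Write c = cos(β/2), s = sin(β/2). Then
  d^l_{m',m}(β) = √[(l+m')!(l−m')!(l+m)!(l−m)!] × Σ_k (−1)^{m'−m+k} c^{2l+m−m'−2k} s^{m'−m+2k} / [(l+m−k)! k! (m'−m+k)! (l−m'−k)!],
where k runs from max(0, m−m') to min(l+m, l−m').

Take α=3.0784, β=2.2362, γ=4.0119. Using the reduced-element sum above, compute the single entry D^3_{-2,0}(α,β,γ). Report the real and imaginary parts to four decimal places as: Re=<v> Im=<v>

Re=-0.5190 Im=0.0659

First d^3_{-2,0}(β=2.2362), then the phase factors e^{-i(-2)α} and e^{-i(0)γ}:
c=cos(2.2362/2)=0.437392, s=sin(2.2362/2)=0.899271; N=√[1·120·6·6]=65.726707
k∈{2,3} keeps every argument non-negative
  k=2: (−1)^0·65.7267/(12)·0.4374^4·0.8993^2 = +0.162116
  k=3: (−1)^1·65.7267/(12)·0.4374^2·0.8993^4 = -0.685274
d^3_{-2,0}(2.2362) = +0.162116 -0.685274 = -0.523159
Attach z-rotation phases: D = e^{-i(-2)(3.0784)}·(-0.523159)·e^{-i(0)(4.0119)} = -0.518986+0.065944i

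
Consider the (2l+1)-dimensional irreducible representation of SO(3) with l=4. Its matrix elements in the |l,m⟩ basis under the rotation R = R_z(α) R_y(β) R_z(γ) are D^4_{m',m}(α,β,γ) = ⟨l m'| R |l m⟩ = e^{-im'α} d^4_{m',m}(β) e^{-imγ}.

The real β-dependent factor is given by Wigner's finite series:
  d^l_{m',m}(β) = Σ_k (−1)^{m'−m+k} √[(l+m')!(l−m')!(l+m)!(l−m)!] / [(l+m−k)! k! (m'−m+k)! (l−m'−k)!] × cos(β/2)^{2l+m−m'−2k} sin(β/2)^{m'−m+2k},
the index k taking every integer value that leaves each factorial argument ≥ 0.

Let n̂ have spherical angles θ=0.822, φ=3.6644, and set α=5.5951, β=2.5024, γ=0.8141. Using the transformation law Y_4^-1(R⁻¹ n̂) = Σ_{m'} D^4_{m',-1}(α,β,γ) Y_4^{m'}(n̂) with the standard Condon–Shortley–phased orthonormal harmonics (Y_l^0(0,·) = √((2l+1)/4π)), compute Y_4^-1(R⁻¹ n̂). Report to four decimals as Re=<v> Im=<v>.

Re=0.0910 Im=-0.0467

Need the full column D^4_{m',-1} for m'=−4..4 at α=5.5951, β=2.5024, γ=0.8141.
cos(β/2)=0.314183, sin(β/2)=0.949362
d^4_{-4,-1}: single k=3 term ⇒ +0.019602;  D = -0.007042-0.018294i
d^4_{-3,-1}: k∈[2..3] ⇒ +0.006881 -0.104708 = -0.097827;  D = -0.030833+0.092841i
d^4_{-2,-1}: k∈[1..3] ⇒ +0.001217 -0.055567 +0.338240 = +0.283890;  D = +0.240214-0.151296i
d^4_{-1,-1}: k∈[0..3] ⇒ +0.000095 -0.013003 +0.237455 -0.722700 = -0.498153;  D = -0.494203-0.062609i
d^4_{0,-1}: k∈[0..3] ⇒ -0.001283 +0.070287 -0.641765 +0.976612 = +0.403852;  D = +0.277254+0.293644i
d^4_{1,-1}: k∈[0..3] ⇒ +0.008669 -0.237455 +1.084051 -0.659866 = +0.195398;  D = +0.013396+0.194938i
d^4_{2,-1}: k∈[0..2] ⇒ -0.037045 +0.507359 -0.926496 = -0.456181;  D = +0.264862-0.371415i
d^4_{3,-1}: k∈[0..1] ⇒ +0.104708 -0.573626 = -0.468918;  D = +0.452765-0.122016i
d^4_{4,-1}: single k=0 term ⇒ -0.178980;  D = +0.163069+0.073772i
Y_4^{m'}(θ=0.822,φ=3.6644) and Σ D·Y over m':
  (-0.0070-0.0183i)·(-0.0634-0.1105i)  (-0.0308+0.0928i)·(-0.0008+0.3349i)  (+0.2402-0.1513i)·(+0.2019-0.3485i)  (-0.4942-0.0626i)·(-0.0499+0.0287i)  (+0.2773+0.2936i)·(-0.3582+0.0000i)  (+0.0134+0.1949i)·(+0.0499+0.0287i)  (+0.2649-0.3714i)·(+0.2019+0.3485i)  (+0.4528-0.1220i)·(+0.0008+0.3349i)  (+0.1631+0.0738i)·(-0.0634+0.1105i)
Y_4^-1(R⁻¹ n̂) = +0.091007-0.046701i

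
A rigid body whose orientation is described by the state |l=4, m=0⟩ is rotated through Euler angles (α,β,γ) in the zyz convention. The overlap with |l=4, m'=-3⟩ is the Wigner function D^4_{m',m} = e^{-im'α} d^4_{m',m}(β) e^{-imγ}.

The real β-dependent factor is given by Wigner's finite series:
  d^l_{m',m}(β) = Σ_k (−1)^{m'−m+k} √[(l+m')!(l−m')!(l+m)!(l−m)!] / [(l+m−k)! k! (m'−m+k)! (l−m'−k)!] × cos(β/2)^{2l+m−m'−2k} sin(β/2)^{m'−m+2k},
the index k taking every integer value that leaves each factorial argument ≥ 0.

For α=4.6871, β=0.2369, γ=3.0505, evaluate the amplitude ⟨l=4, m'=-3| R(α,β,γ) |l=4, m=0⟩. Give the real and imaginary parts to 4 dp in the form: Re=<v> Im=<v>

Re=0.0014 Im=0.0185

First d^4_{-3,0}(β=0.2369), then the phase factors e^{-i(-3)α} and e^{-i(0)γ}:
Half-angle: c=0.992993, s=0.118173. N=√(1·5040·24·24)=1703.830978
Admissible k: 3..4 (factorial args all ≥0)
  k=3: (−1)^0·1703.8310/(144)·0.9930^5·0.1182^3 = +0.018852
  k=4: (−1)^1·1703.8310/(144)·0.9930^3·0.1182^5 = -0.000267
d^4_{-3,0}(0.2369) = +0.018852 -0.000267 = +0.018585
D = (+0.075794+0.997123i)·(+0.018585)·(+1.000000+0.000000i) = +0.001409+0.018531i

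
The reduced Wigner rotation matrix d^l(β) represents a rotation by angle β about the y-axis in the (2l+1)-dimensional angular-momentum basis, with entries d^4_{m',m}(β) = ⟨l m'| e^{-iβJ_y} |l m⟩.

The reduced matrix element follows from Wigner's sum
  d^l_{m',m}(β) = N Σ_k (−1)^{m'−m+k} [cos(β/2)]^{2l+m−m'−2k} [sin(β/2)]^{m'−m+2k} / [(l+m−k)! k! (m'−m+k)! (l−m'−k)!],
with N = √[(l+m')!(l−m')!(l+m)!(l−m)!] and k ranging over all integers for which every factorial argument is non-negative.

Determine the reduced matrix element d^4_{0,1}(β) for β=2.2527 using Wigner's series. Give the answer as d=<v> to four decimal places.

d=0.0600

d^4_{0,1}(β=2.2527) via Wigner's sum:
With c≡cos(β/2)=0.429958 and s≡sin(β/2)=0.902849, N=[24·24·120·6]^{1/2}=643.987578
Admissible k: 1..4 (factorial args all ≥0)
  k=1: (−1)^0·643.9876/(144)·0.4300^7·0.9028^1 = +0.010968
  k=2: (−1)^1·643.9876/(24)·0.4300^5·0.9028^3 = -0.290163
  k=3: (−1)^2·643.9876/(24)·0.4300^3·0.9028^5 = +1.279440
  k=4: (−1)^3·643.9876/(144)·0.4300^1·0.9028^7 = -0.940257
d^4_{0,1}(2.2527) = +0.010968 -0.290163 +1.279440 -0.940257 = +0.059988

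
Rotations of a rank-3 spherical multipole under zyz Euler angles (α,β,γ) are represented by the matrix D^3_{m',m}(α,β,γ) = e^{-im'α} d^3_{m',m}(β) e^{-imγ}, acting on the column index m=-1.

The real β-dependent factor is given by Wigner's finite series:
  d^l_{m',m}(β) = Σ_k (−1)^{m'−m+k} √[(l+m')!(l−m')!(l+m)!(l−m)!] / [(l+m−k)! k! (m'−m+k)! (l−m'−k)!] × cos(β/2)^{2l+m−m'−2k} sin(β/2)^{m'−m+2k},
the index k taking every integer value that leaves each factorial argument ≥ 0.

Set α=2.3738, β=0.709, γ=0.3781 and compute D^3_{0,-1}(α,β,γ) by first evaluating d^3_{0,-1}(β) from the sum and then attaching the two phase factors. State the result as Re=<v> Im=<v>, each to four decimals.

First d^3_{0,-1}(β=0.709), then the phase factors e^{-i(0)α} and e^{-i(-1)γ}:
Half-angle: c=0.937820, s=0.347121. N=√(6·6·2·24)=41.569219
k∈{0,1,2} keeps every argument non-negative
  k=0: (−1)^1·41.5692/(12)·0.9378^5·0.3471^1 = -0.872308
  k=1: (−1)^2·41.5692/(4)·0.9378^3·0.3471^3 = +0.358521
  k=2: (−1)^3·41.5692/(12)·0.9378^1·0.3471^5 = -0.016373
d^3_{0,-1}(0.709) = -0.872308 +0.358521 -0.016373 = -0.530159
Attach z-rotation phases: D = e^{-i(0)(2.3738)}·(-0.530159)·e^{-i(-1)(0.3781)} = -0.492713-0.195711i

Re=-0.4927 Im=-0.1957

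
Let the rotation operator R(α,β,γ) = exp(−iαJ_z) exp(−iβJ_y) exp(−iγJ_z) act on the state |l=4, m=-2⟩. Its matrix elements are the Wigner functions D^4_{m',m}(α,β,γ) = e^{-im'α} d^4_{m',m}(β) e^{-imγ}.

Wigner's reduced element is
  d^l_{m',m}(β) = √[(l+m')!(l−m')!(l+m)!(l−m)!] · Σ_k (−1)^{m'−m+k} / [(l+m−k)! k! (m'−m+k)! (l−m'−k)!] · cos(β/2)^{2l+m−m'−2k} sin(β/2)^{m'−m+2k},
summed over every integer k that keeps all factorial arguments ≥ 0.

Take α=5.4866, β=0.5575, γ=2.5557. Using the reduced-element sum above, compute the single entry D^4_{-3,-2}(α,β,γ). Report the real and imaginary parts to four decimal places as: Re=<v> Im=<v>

Split into d^4_{-3,-2}(β=0.5575) × two z-phases.
With c≡cos(β/2)=0.961400 and s≡sin(β/2)=0.275154, N=[1·5040·2·720]^{1/2}=2693.993318
Admissible k: 1..2 (factorial args all ≥0)
  k=1: (−1)^0·2693.9933/(720)·0.9614^7·0.2752^1 = +0.781572
  k=2: (−1)^1·2693.9933/(240)·0.9614^5·0.2752^3 = -0.192059
d^4_{-3,-2}(0.5575) = +0.781572 -0.192059 = +0.589514
D = (-0.730436-0.682982i)·(+0.589514)·(+0.388507-0.921446i) = -0.538291+0.240353i

Re=-0.5383 Im=0.2404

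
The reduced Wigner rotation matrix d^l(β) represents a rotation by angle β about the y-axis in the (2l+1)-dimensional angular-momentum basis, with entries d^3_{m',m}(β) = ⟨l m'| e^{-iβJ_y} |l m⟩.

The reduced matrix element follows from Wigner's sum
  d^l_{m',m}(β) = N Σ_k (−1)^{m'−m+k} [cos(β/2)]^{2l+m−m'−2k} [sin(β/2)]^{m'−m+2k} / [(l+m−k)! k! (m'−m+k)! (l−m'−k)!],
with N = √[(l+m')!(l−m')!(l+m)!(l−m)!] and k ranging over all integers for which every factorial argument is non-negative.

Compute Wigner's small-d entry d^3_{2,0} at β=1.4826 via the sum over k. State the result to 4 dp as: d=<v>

d^3_{2,0}(β=1.4826) via Wigner's sum:
c=cos(1.4826/2)=0.737591, s=sin(1.4826/2)=0.675247; N=√[120·1·6·6]=65.726707
k: max(0,(0)−(2))=0 … min(3+(0),3−(2))=1
  k=0: (−1)^2·65.7267/(12)·0.7376^4·0.6752^2 = +0.739179
  k=1: (−1)^3·65.7267/(12)·0.7376^2·0.6752^4 = -0.619504
d^3_{2,0}(1.4826) = +0.739179 -0.619504 = +0.119676

d=0.1197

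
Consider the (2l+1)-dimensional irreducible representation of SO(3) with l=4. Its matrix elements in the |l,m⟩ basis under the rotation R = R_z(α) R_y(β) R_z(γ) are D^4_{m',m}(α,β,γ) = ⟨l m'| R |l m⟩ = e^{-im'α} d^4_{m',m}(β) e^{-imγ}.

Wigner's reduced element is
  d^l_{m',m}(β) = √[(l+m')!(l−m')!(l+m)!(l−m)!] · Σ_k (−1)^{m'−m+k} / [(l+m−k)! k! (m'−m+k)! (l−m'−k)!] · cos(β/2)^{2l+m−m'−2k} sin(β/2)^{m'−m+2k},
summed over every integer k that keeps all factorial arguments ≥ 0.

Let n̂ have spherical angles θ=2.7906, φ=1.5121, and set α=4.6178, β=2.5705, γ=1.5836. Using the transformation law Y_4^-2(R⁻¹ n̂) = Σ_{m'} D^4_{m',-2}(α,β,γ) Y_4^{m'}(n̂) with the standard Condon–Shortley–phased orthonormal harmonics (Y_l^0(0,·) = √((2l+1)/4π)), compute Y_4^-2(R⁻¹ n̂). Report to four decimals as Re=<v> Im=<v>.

Re=-0.3299 Im=-0.0187

Need the full column D^4_{m',-2} for m'=−4..4 at α=4.6178, β=2.5705, γ=1.5836.
cos(β/2)=0.281682, sin(β/2)=0.959508
d^4_{-4,-2}: single k=2 term ⇒ +0.002433;  D = -0.002284+0.000841i
d^4_{-3,-2}: k∈[1..2] ⇒ +0.000505 -0.017584 = -0.017079;  D = +0.004360+0.016513i
d^4_{-2,-2}: k∈[0..2] ⇒ +0.000040 -0.005519 +0.080042 = +0.074563;  D = +0.073568-0.012142i
d^4_{-1,-2}: k∈[0..2] ⇒ -0.000573 +0.033231 -0.257060 = -0.224401;  D = -0.015467-0.223867i
d^4_{0,-2}: k∈[0..2] ⇒ +0.004363 -0.134995 +0.587394 = +0.456762;  D = -0.456612-0.011695i
d^4_{1,-2}: k∈[0..2] ⇒ -0.022154 +0.385589 -0.894818 = -0.531383;  D = -0.063717+0.527549i
d^4_{2,-2}: k∈[0..2] ⇒ +0.080042 -0.743002 +0.718437 = +0.055477;  D = +0.054202+0.011824i
d^4_{3,-2}: k∈[0..1] ⇒ -0.204035 +0.789155 = +0.585121;  D = -0.178147+0.557342i
d^4_{4,-2}: single k=0 term ⇒ +0.327633;  D = -0.301262-0.128781i
Y_4^{m'}(θ=2.7906,φ=1.5121) and Σ D·Y over m':
  (-0.0023+0.0008i)·(+0.0060+0.0014i)  (+0.0044+0.0165i)·(+0.0084-0.0470i)  (+0.0736-0.0121i)·(-0.2031-0.0240i)  (-0.0155-0.2239i)·(-0.0284+0.4837i)  (-0.4566-0.0117i)·(+0.3978+0.0000i)  (-0.0637+0.5275i)·(+0.0284+0.4837i)  (+0.0542+0.0118i)·(-0.2031+0.0240i)  (-0.1781+0.5573i)·(-0.0084-0.0470i)  (-0.3013-0.1288i)·(+0.0060-0.0014i)
Y_4^-2(R⁻¹ n̂) = -0.329936-0.018688i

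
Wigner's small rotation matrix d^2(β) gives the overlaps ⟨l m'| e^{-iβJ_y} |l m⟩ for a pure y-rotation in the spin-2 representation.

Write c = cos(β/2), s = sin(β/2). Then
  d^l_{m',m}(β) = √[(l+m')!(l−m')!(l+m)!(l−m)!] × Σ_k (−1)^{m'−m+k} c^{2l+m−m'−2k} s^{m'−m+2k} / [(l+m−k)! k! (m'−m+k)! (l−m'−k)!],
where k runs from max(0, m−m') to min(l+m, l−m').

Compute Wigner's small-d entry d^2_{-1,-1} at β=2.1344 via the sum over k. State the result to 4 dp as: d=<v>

d=-0.4817

d^2_{-1,-1}(β=2.1344) via Wigner's sum:
With c≡cos(β/2)=0.482579 and s≡sin(β/2)=0.875853, N=[1·6·1·6]^{1/2}=6.000000
k∈{0,1} keeps every argument non-negative
  k=0: (−1)^0·6.0000/(6)·0.4826^4·0.8759^0 = +0.054234
  k=1: (−1)^1·6.0000/(2)·0.4826^2·0.8759^2 = -0.535944
d^2_{-1,-1}(2.1344) = +0.054234 -0.535944 = -0.481710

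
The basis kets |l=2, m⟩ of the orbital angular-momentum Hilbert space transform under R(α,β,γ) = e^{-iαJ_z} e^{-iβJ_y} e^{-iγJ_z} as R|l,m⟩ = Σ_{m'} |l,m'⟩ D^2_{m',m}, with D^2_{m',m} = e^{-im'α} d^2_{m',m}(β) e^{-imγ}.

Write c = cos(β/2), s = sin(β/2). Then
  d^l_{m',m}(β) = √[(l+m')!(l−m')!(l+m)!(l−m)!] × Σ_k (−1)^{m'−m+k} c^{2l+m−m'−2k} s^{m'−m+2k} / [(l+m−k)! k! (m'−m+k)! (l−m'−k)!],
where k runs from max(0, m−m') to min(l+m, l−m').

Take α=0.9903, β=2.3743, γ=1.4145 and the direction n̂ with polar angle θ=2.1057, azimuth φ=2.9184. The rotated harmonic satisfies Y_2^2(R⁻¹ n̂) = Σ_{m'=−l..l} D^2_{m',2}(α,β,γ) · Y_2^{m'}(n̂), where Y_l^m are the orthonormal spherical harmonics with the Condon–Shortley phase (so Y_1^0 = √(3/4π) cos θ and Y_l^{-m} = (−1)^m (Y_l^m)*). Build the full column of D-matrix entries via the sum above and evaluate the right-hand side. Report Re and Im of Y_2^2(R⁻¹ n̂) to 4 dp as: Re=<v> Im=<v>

Need the full column D^2_{m',2} for m'=−2..2 at α=0.9903, β=2.3743, γ=1.4145.
cos(β/2)=0.374304, sin(β/2)=0.927306
d^2_{-2,2}: single k=4 term ⇒ +0.739422;  D = +0.488894-0.554732i
d^2_{-1,2}: single k=3 term ⇒ +0.596931;  D = -0.158014-0.575637i
d^2_{0,2}: single k=2 term ⇒ +0.295101;  D = -0.280801-0.090752i
d^2_{1,2}: single k=1 term ⇒ +0.097258;  D = -0.075765+0.060982i
d^2_{2,2}: single k=0 term ⇒ +0.019629;  D = +0.001905+0.019536i
Y_2^{m'}(θ=2.1057,φ=2.9184) and Σ D·Y over m':
  (+0.4889-0.5547i)·(+0.2579+0.1234i)  (-0.1580-0.5756i)·(+0.3304+0.0750i)  (-0.2808-0.0908i)·(-0.0695+0.0000i)  (-0.0758+0.0610i)·(-0.3304+0.0750i)  (+0.0019+0.0195i)·(+0.2579-0.1234i)
Y_2^2(R⁻¹ n̂) = +0.228392-0.299474i

Re=0.2284 Im=-0.2995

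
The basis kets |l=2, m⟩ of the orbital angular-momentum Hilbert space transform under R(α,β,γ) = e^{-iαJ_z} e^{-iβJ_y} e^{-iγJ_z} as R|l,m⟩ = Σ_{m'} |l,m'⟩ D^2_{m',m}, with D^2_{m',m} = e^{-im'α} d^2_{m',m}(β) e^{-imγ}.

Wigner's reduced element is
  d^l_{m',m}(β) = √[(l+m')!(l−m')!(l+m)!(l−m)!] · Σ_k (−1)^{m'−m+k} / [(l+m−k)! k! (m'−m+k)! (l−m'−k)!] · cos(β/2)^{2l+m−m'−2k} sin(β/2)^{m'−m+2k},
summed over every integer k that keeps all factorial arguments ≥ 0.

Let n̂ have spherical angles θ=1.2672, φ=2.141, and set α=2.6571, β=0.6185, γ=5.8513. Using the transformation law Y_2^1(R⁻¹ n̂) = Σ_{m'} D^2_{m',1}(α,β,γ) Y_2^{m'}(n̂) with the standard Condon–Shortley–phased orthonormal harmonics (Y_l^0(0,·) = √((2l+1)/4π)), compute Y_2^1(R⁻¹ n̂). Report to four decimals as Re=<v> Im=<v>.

Need the full column D^2_{m',1} for m'=−2..2 at α=2.6571, β=0.6185, γ=5.8513.
cos(β/2)=0.952562, sin(β/2)=0.304344
d^2_{-2,1}: single k=3 term ⇒ +0.053706;  D = +0.046144-0.027478i
d^2_{-1,1}: k∈[2..3] ⇒ +0.252138 -0.008579 = +0.243558;  D = -0.243222+0.012807i
d^2_{0,1}: k∈[1..2] ⇒ +0.644348 -0.065776 = +0.578573;  D = +0.525447+0.242181i
d^2_{1,1}: k∈[0..1] ⇒ +0.823329 -0.252138 = +0.571191;  D = -0.347683-0.453184i
d^2_{2,1}: single k=0 term ⇒ -0.526108;  D = -0.088970-0.518531i
Y_2^{m'}(θ=1.2672,φ=2.141) and Σ D·Y over m':
  (+0.0461-0.0275i)·(-0.1468+0.3197i)  (-0.2432+0.0128i)·(-0.1190-0.1855i)  (+0.5254+0.2422i)·(-0.2308+0.0000i)  (-0.3477-0.4532i)·(+0.1190-0.1855i)  (-0.0890-0.5185i)·(-0.1468-0.3197i)
Y_2^1(R⁻¹ n̂) = -0.366108+0.121611i

Re=-0.3661 Im=0.1216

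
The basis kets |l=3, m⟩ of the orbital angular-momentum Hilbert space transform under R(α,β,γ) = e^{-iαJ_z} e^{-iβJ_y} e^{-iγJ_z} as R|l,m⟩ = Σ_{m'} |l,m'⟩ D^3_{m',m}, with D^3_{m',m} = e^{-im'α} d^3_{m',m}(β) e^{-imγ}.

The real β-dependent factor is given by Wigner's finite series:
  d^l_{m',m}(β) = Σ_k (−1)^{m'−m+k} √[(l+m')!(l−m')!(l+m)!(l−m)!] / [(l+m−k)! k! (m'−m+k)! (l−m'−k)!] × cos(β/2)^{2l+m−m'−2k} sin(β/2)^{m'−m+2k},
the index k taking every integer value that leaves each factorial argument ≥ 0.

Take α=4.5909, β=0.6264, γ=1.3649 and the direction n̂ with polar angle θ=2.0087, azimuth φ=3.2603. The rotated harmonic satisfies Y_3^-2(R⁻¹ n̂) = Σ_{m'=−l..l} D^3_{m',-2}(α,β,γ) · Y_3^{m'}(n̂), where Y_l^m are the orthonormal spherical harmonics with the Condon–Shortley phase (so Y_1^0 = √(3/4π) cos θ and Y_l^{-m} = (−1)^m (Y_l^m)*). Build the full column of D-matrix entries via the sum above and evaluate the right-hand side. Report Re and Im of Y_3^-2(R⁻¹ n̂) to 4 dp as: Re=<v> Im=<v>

Re=-0.0549 Im=0.2043

Need the full column D^3_{m',-2} for m'=−3..3 at α=4.5909, β=0.6264, γ=1.3649.
cos(β/2)=0.951353, sin(β/2)=0.308105
d^3_{-3,-2}: single k=1 term ⇒ +0.588140;  D = -0.412060-0.419661i
d^3_{-2,-2}: k∈[0..1] ⇒ +0.741394 -0.388805 = +0.352588;  D = +0.279669-0.214718i
d^3_{-1,-2}: k∈[0..1] ⇒ -0.759286 +0.159275 = -0.600011;  D = -0.305023-0.516695i
d^3_{0,-2}: k∈[0..1] ⇒ +0.425915 -0.044672 = +0.381243;  D = -0.349373+0.152593i
d^3_{1,-2}: k∈[0..1] ⇒ -0.159275 +0.008353 = -0.150923;  D = +0.043201+0.144608i
d^3_{2,-2}: k∈[0..1] ⇒ +0.040780 -0.000855 = +0.039924;  D = +0.039357-0.006708i
d^3_{3,-2}: single k=0 term ⇒ -0.006470;  D = -0.000306-0.006463i
Y_3^{m'}(θ=2.0087,φ=3.2603) and Σ D·Y over m':
  (-0.4121-0.4197i)·(-0.2905+0.1080i)  (+0.2797-0.2147i)·(-0.3455+0.0836i)  (-0.3050-0.5167i)·(+0.0293-0.0035i)  (-0.3494+0.1526i)·(+0.3325+0.0000i)  (+0.0432+0.1446i)·(-0.0293-0.0035i)  (+0.0394-0.0067i)·(-0.3455-0.0836i)  (-0.0003-0.0065i)·(+0.2905+0.1080i)
Y_3^-2(R⁻¹ n̂) = -0.054851+0.204297i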